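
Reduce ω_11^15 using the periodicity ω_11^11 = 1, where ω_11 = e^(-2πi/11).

Since ω_11^11 = 1, powers reduce modulo 11.
15 mod 11 = 4
So ω_11^15 = ω_11^4 = e^(-2πi·4/11)

ω_11^15 = ω_11^4 = -0.6549-0.7557i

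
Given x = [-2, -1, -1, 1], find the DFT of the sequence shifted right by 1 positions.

Time shift by 1: X_shifted[k] = ω_4^(1k) · X[k]
Shifted x = [1, -2, -1, -1]

DFT(x[n-1]) = [-3, 2+1i, 3, 2-1i]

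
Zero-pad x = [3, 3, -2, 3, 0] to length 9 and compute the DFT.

Original 5-point DFT: [7, 3.1180+0.0858i, 0.8820-6.5186i, 0.8820+6.5186i, 3.1180-0.0858i]
Zero-padded 9-point DFT provides frequency interpolation.

DFT_9([x, 0, ...]) = [7, 3.4508-2.5568i, 3.9003+0.3277i, 5.5000-4.3301i, -2.8512-4.9097i, -2.8512+4.9097i, 5.5000+4.3301i, 3.9003-0.3277i, 3.4508+2.5568i]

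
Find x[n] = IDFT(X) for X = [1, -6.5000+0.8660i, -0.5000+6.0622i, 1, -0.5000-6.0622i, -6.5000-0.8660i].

x[n] = (1/6) Σ(k=0 to 5) X[k] · e^(2πikn/6)

Computing each x[n]:
x[0] = -2
x[1] = -3
x[2] = 3
x[3] = 2
x[4] = 0
x[5] = 1

x = [-2, -3, 3, 2, 0, 1]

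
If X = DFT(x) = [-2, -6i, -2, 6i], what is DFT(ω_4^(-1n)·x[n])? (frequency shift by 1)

Modulation property: DFT(ω_4^(-1n)·x[n]) = X[(k-1) mod 4], so circularly shift X by 1 positions.

X[k-1] = [6i, -2, -6i, -2]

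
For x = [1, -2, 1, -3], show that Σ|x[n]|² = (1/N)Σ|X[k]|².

Time domain:
Σ|x[n]|² = |1|² + |-2|² + |1|² + |-3|² = 15.0000

Frequency domain:
(1/4)Σ|X[k]|² = (1/4)(|-3|² + |-1i|² + |7|² + |1i|²) = (1/4)·60.0000 = 15.0000

Both sides agree, confirming Parseval's theorem.

Σ|x[n]|² = (1/N)Σ|X[k]|² = 15.0000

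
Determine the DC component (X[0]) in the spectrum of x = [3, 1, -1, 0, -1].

X[0] = Σ(n=0 to 4) x[n] · ω_5^0 = Σ x[n]
= (3) + (1) + (-1) + (0) + (-1)

X[0] = 2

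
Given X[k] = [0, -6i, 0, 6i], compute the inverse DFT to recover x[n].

x[n] = (1/4) Σ(k=0 to 3) X[k] · e^(2πikn/4)

Computing each x[n]:
x[0] = 0
x[1] = 3
x[2] = 0
x[3] = -3

x = [0, 3, 0, -3]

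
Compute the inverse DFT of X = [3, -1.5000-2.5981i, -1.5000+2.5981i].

x[n] = (1/3) Σ(k=0 to 2) X[k] · e^(2πikn/3)

Computing each x[n]:
x[0] = 0
x[1] = 3
x[2] = 0

x = [0, 3, 0]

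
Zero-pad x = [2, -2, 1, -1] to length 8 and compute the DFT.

Original 4-point DFT: [0, 1+1i, 6, 1-1i]
Zero-padded 8-point DFT provides frequency interpolation.

DFT_8([x, 0, ...]) = [0, 1.2929+1.1213i, 1+1i, 2.7071+3.1213i, 6, 2.7071-3.1213i, 1-1i, 1.2929-1.1213i]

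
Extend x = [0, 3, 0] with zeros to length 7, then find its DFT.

Original 3-point DFT: [3, -1.5000-2.5981i, -1.5000+2.5981i]
Zero-padded 7-point DFT provides frequency interpolation.

DFT_7([x, 0, ...]) = [3, 1.8705-2.3455i, -0.6676-2.9248i, -2.7029-1.3017i, -2.7029+1.3017i, -0.6676+2.9248i, 1.8705+2.3455i]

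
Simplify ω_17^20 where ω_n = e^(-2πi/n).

Since ω_17^17 = 1, powers reduce modulo 17.
20 mod 17 = 3
So ω_17^20 = ω_17^3 = e^(-2πi·3/17)

ω_17^20 = ω_17^3 = 0.4457-0.8952i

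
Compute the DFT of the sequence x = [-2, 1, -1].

X[k] = Σ(n=0 to 2) x[n] · ω_3^(nk)
where ω_3 = e^(-2πi/3)

Computing each X[k]:
X[0] = -2
X[1] = -2.0000-1.7321i
X[2] = -2.0000+1.7321i

X = [-2, -2.0000-1.7321i, -2.0000+1.7321i]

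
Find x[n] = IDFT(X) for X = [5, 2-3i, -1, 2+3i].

x[n] = (1/4) Σ(k=0 to 3) X[k] · e^(2πikn/4)

Computing each x[n]:
x[0] = 2
x[1] = 3
x[2] = 0
x[3] = 0

x = [2, 3, 0, 0]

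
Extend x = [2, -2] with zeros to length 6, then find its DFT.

Original 2-point DFT: [0, 4]
Zero-padded 6-point DFT provides frequency interpolation.

DFT_6([x, 0, ...]) = [0, 1.0000+1.7321i, 3.0000+1.7321i, 4, 3.0000-1.7321i, 1.0000-1.7321i]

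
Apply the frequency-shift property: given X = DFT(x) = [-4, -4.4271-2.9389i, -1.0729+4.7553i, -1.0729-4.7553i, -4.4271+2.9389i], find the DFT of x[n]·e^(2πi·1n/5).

Modulation property: DFT(ω_5^(-1n)·x[n]) = X[(k-1) mod 5], so circularly shift X by 1 positions.

X[k-1] = [-4.4271+2.9389i, -4, -4.4271-2.9389i, -1.0729+4.7553i, -1.0729-4.7553i]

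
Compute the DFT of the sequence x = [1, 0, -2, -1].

X[k] = Σ(n=0 to 3) x[n] · ω_4^(nk)
where ω_4 = e^(-2πi/4)

Computing each X[k]:
X[0] = -2
X[1] = 3-1i
X[2] = 0
X[3] = 3+1i

X = [-2, 3-1i, 0, 3+1i]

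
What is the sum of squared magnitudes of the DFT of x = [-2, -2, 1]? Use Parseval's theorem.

Parseval: Σ|x[n]|² = (1/N)Σ|X[k]|², so Σ|X[k]|² = N·Σ|x[n]|² = 3·9.0000

Σ|X[k]|² = N·Σ|x[n]|² = 3·9.0000 = 27.0000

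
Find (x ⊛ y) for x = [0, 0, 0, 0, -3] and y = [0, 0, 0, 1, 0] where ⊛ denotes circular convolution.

(x ⊛ y)[n] = Σ(m=0 to 4) x[m] · y[(n-m) mod 5]

Computing each output sample:
(x ⊛ y)[0] = 0
(x ⊛ y)[1] = 0
(x ⊛ y)[2] = -3
(x ⊛ y)[3] = 0
(x ⊛ y)[4] = 0

x ⊛ y = [0, 0, -3, 0, 0]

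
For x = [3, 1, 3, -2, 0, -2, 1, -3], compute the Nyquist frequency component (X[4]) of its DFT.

X[4] = Σ(n=0 to 7) x[n] · ω_8^(4n) where ω_8 = e^(-2πi/8)
= (3)·ω_8^0 + (1)·ω_8^4 + (3)·ω_8^8 + (-2)·ω_8^12 + (0)·ω_8^16 + (-2)·ω_8^20 + (1)·ω_8^24 + (-3)·ω_8^28

X[4] = 13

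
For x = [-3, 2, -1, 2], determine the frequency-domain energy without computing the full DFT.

Parseval: Σ|x[n]|² = (1/N)Σ|X[k]|², so Σ|X[k]|² = N·Σ|x[n]|² = 4·18.0000

Σ|X[k]|² = N·Σ|x[n]|² = 4·18.0000 = 72.0000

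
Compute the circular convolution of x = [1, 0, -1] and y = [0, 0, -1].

(x ⊛ y)[n] = Σ(m=0 to 2) x[m] · y[(n-m) mod 3]

Computing each output sample:
(x ⊛ y)[0] = 0
(x ⊛ y)[1] = 1
(x ⊛ y)[2] = -1

x ⊛ y = [0, 1, -1]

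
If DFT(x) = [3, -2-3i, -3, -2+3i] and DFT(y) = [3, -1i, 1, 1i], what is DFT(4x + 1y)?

By linearity: DFT(4x + 1y) = 4·DFT(x) + 1·DFT(y)
= 4·[3, -2-3i, -3, -2+3i] + 1·[3, -1i, 1, 1i]

Computing element-wise:
Z[0] = 4·(3) + 1·(3) = 15
Z[1] = 4·(-2-3i) + 1·(-1i) = -8-13i
Z[2] = 4·(-3) + 1·(1) = -11
Z[3] = 4·(-2+3i) + 1·(1i) = -8+13i

DFT(4x + 1y) = 4·X + 1·Y = [15, -8-13i, -11, -8+13i]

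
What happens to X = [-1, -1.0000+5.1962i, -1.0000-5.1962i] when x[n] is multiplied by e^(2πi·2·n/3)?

Modulation property: DFT(ω_3^(-2n)·x[n]) = X[(k-2) mod 3], so circularly shift X by 2 positions.

X[k-2] = [-1.0000+5.1962i, -1.0000-5.1962i, -1]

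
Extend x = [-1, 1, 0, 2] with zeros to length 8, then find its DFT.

Original 4-point DFT: [2, -1+1i, -4, -1-1i]
Zero-padded 8-point DFT provides frequency interpolation.

DFT_8([x, 0, ...]) = [2, -1.7071-2.1213i, -1+1i, -0.2929-2.1213i, -4, -0.2929+2.1213i, -1-1i, -1.7071+2.1213i]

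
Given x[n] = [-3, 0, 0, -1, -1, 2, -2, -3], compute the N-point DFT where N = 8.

X[k] = Σ(n=0 to 7) x[n] · ω_8^(nk)
where ω_8 = e^(-2πi/8)

Computing each X[k]:
X[0] = -8
X[1] = -4.8284-2.0000i
X[2] = -2-6i
X[3] = 0.8284+2.0000i
X[4] = -4
X[5] = 0.8284-2.0000i
X[6] = -2+6i
X[7] = -4.8284+2.0000i

X = [-8, -4.8284-2.0000i, -2-6i, 0.8284+2.0000i, -4, 0.8284-2.0000i, -2+6i, -4.8284+2.0000i]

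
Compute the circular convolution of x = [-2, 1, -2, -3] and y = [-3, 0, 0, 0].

(x ⊛ y)[n] = Σ(m=0 to 3) x[m] · y[(n-m) mod 4]

Computing each output sample:
(x ⊛ y)[0] = 6
(x ⊛ y)[1] = -3
(x ⊛ y)[2] = 6
(x ⊛ y)[3] = 9

x ⊛ y = [6, -3, 6, 9]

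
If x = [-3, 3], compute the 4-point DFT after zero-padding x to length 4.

Original 2-point DFT: [0, -6]
Zero-padded 4-point DFT provides frequency interpolation.

DFT_4([x, 0, ...]) = [0, -3-3i, -6, -3+3i]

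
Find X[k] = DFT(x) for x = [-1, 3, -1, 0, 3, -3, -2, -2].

X[k] = Σ(n=0 to 7) x[n] · ω_8^(nk)
where ω_8 = e^(-2πi/8)

Computing each X[k]:
X[0] = -3
X[1] = -1.1716-6.6569i
X[2] = 5-2i
X[3] = -6.8284-4.6569i
X[4] = 1
X[5] = -6.8284+4.6569i
X[6] = 5+2i
X[7] = -1.1716+6.6569i

X = [-3, -1.1716-6.6569i, 5-2i, -6.8284-4.6569i, 1, -6.8284+4.6569i, 5+2i, -1.1716+6.6569i]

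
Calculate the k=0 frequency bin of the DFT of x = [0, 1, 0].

X[0] = Σ(n=0 to 2) x[n] · ω_3^0 = Σ x[n]
= (0) + (1) + (0)

X[0] = 1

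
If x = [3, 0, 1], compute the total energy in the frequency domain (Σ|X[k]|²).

Parseval: Σ|x[n]|² = (1/N)Σ|X[k]|², so Σ|X[k]|² = N·Σ|x[n]|² = 3·10.0000

Σ|X[k]|² = N·Σ|x[n]|² = 3·10.0000 = 30.0000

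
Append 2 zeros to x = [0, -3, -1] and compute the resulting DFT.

Original 3-point DFT: [-4, 2.0000+1.7321i, 2.0000-1.7321i]
Zero-padded 5-point DFT provides frequency interpolation.

DFT_5([x, 0, ...]) = [-4, -0.1180+3.4410i, 2.1180+0.8123i, 2.1180-0.8123i, -0.1180-3.4410i]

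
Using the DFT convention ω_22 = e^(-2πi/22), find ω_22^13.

ω_22^13 = e^(-2πi·13/22)
= cos(-2π·13/22) + i·sin(-2π·13/22)
= cos(-26π/22) + i·sin(-26π/22)

ω_22^13 = cos(-26π/22) + i·sin(-26π/22) = -0.8413+0.5406i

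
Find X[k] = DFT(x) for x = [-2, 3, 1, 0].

X[k] = Σ(n=0 to 3) x[n] · ω_4^(nk)
where ω_4 = e^(-2πi/4)

Computing each X[k]:
X[0] = 2
X[1] = -3-3i
X[2] = -4
X[3] = -3+3i

X = [2, -3-3i, -4, -3+3i]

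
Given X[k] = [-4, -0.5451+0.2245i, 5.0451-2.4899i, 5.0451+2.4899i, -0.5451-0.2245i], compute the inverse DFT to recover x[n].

x[n] = (1/5) Σ(k=0 to 4) X[k] · e^(2πikn/5)

Computing each x[n]:
x[0] = 1
x[1] = -2
x[2] = -1
x[3] = 1
x[4] = -3

x = [1, -2, -1, 1, -3]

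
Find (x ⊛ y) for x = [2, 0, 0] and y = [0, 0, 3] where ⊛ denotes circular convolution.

(x ⊛ y)[n] = Σ(m=0 to 2) x[m] · y[(n-m) mod 3]

Computing each output sample:
(x ⊛ y)[0] = 0
(x ⊛ y)[1] = 0
(x ⊛ y)[2] = 6

x ⊛ y = [0, 0, 6]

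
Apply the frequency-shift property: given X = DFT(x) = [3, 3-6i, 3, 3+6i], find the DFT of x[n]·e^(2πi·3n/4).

Modulation property: DFT(ω_4^(-3n)·x[n]) = X[(k-3) mod 4], so circularly shift X by 3 positions.

X[k-3] = [3-6i, 3, 3+6i, 3]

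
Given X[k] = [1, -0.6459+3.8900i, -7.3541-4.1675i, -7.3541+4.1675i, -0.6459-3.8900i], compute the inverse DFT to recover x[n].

x[n] = (1/5) Σ(k=0 to 4) X[k] · e^(2πikn/5)

Computing each x[n]:
x[0] = -3
x[1] = 2
x[2] = -3
x[3] = 2
x[4] = 3

x = [-3, 2, -3, 2, 3]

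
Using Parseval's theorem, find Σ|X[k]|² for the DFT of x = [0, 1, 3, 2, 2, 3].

Parseval: Σ|x[n]|² = (1/N)Σ|X[k]|², so Σ|X[k]|² = N·Σ|x[n]|² = 6·27.0000

Σ|X[k]|² = N·Σ|x[n]|² = 6·27.0000 = 162.0000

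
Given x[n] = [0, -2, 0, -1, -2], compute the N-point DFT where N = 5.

X[k] = Σ(n=0 to 4) x[n] · ω_5^(nk)
where ω_5 = e^(-2πi/5)

Computing each X[k]:
X[0] = -5
X[1] = -0.4271-0.5878i
X[2] = 2.9271+0.9511i
X[3] = 2.9271-0.9511i
X[4] = -0.4271+0.5878i

X = [-5, -0.4271-0.5878i, 2.9271+0.9511i, 2.9271-0.9511i, -0.4271+0.5878i]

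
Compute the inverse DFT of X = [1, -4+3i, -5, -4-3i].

x[n] = (1/4) Σ(k=0 to 3) X[k] · e^(2πikn/4)

Computing each x[n]:
x[0] = -3
x[1] = 0
x[2] = 1
x[3] = 3

x = [-3, 0, 1, 3]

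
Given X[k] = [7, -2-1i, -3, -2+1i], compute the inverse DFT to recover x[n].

x[n] = (1/4) Σ(k=0 to 3) X[k] · e^(2πikn/4)

Computing each x[n]:
x[0] = 0
x[1] = 3
x[2] = 2
x[3] = 2

x = [0, 3, 2, 2]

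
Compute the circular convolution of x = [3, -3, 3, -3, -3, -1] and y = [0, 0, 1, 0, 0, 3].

(x ⊛ y)[n] = Σ(m=0 to 5) x[m] · y[(n-m) mod 6]

Computing each output sample:
(x ⊛ y)[0] = -12
(x ⊛ y)[1] = 8
(x ⊛ y)[2] = -6
(x ⊛ y)[3] = -12
(x ⊛ y)[4] = 0
(x ⊛ y)[5] = 6

x ⊛ y = [-12, 8, -6, -12, 0, 6]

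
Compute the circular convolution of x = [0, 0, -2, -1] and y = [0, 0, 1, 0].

(x ⊛ y)[n] = Σ(m=0 to 3) x[m] · y[(n-m) mod 4]

Computing each output sample:
(x ⊛ y)[0] = -2
(x ⊛ y)[1] = -1
(x ⊛ y)[2] = 0
(x ⊛ y)[3] = 0

x ⊛ y = [-2, -1, 0, 0]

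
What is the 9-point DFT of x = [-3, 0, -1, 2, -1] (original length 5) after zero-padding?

Original 5-point DFT: [-3, -4.1180+0.8123i, -1.8820-3.4410i, -1.8820+3.4410i, -4.1180-0.8123i]
Zero-padded 9-point DFT provides frequency interpolation.

DFT_9([x, 0, ...]) = [-3, -3.2340-0.4052i, -3.8264+1.4313i, 0, -4.9397-3.3596i, -4.9397+3.3596i, 0, -3.8264-1.4313i, -3.2340+0.4052i]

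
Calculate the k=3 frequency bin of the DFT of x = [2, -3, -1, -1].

X[3] = Σ(n=0 to 3) x[n] · ω_4^(3n) where ω_4 = e^(-2πi/4)
= (2)·ω_4^0 + (-3)·ω_4^3 + (-1)·ω_4^6 + (-1)·ω_4^9

X[3] = 3-2i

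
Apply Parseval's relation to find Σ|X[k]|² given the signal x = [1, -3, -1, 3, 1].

Parseval: Σ|x[n]|² = (1/N)Σ|X[k]|², so Σ|X[k]|² = N·Σ|x[n]|² = 5·21.0000

Σ|X[k]|² = N·Σ|x[n]|² = 5·21.0000 = 105.0000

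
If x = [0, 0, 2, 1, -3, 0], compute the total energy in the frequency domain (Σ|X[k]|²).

Parseval: Σ|x[n]|² = (1/N)Σ|X[k]|², so Σ|X[k]|² = N·Σ|x[n]|² = 6·14.0000

Σ|X[k]|² = N·Σ|x[n]|² = 6·14.0000 = 84.0000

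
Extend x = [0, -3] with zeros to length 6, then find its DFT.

Original 2-point DFT: [-3, 3]
Zero-padded 6-point DFT provides frequency interpolation.

DFT_6([x, 0, ...]) = [-3, -1.5000+2.5981i, 1.5000+2.5981i, 3, 1.5000-2.5981i, -1.5000-2.5981i]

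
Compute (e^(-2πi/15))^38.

Since ω_15^15 = 1, powers reduce modulo 15.
38 mod 15 = 8
So ω_15^38 = ω_15^8 = e^(-2πi·8/15)

ω_15^38 = ω_15^8 = -0.9781+0.2079i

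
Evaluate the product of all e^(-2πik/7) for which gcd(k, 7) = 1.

The primitive 7th roots of unity are ω_7^k for k coprime to 7: k ∈ {1, 2, 3, 4, 5, 6}
Their product equals the constant term of the cyclotomic polynomial Φ_7(x) up to sign.
For n ≥ 3, the product of all primitive nth roots of unity is 1. (For n=1 it is 1; for n=2 it is -1.)

1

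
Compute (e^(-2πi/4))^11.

Since ω_4^4 = 1, powers reduce modulo 4.
11 mod 4 = 3
So ω_4^11 = ω_4^3 = e^(-2πi·3/4)

ω_4^11 = ω_4^3 = 1i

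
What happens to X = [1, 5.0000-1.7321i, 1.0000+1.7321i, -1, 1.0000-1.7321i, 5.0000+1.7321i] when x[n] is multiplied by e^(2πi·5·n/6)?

Modulation property: DFT(ω_6^(-5n)·x[n]) = X[(k-5) mod 6], so circularly shift X by 5 positions.

X[k-5] = [5.0000-1.7321i, 1.0000+1.7321i, -1, 1.0000-1.7321i, 5.0000+1.7321i, 1]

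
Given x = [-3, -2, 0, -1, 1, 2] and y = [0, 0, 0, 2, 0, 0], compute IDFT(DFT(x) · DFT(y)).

(x ⊛ y)[n] = Σ(m=0 to 5) x[m] · y[(n-m) mod 6]

Computing each output sample:
(x ⊛ y)[0] = -2
(x ⊛ y)[1] = 2
(x ⊛ y)[2] = 4
(x ⊛ y)[3] = -6
(x ⊛ y)[4] = -4
(x ⊛ y)[5] = 0

x ⊛ y = [-2, 2, 4, -6, -4, 0]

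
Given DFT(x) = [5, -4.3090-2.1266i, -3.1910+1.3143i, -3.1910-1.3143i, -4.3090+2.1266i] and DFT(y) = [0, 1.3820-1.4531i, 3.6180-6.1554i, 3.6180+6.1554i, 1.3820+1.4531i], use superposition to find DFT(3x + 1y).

By linearity: DFT(3x + 1y) = 3·DFT(x) + 1·DFT(y)
= 3·[5, -4.3090-2.1266i, -3.1910+1.3143i, -3.1910-1.3143i, -4.3090+2.1266i] + 1·[0, 1.3820-1.4531i, 3.6180-6.1554i, 3.6180+6.1554i, 1.3820+1.4531i]

Computing element-wise:
Z[0] = 3·(5) + 1·(0) = 15
Z[1] = 3·(-4.3090-2.1266i) + 1·(1.3820-1.4531i) = -11.5450-7.8329i
Z[2] = 3·(-3.1910+1.3143i) + 1·(3.6180-6.1554i) = -5.9550-2.2125i
Z[3] = 3·(-3.1910-1.3143i) + 1·(3.6180+6.1554i) = -5.9550+2.2125i
Z[4] = 3·(-4.3090+2.1266i) + 1·(1.3820+1.4531i) = -11.5450+7.8329i

DFT(3x + 1y) = 3·X + 1·Y = [15, -11.5450-7.8329i, -5.9550-2.2125i, -5.9550+2.2125i, -11.5450+7.8329i]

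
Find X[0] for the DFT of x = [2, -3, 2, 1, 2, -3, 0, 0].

X[0] = Σ(n=0 to 7) x[n] · ω_8^0 = Σ x[n]
= (2) + (-3) + (2) + (1) + (2) + (-3) + (0) + (0)

X[0] = 1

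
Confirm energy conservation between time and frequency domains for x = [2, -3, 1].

Time domain:
Σ|x[n]|² = |2|² + |-3|² + |1|² = 14.0000

Frequency domain:
(1/3)Σ|X[k]|² = (1/3)(|0|² + |3.0000+3.4641i|² + |3.0000-3.4641i|²) = (1/3)·42.0000 = 14.0000

Both sides agree, confirming Parseval's theorem.

Σ|x[n]|² = (1/N)Σ|X[k]|² = 14.0000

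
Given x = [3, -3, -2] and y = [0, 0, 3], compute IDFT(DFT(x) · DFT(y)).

(x ⊛ y)[n] = Σ(m=0 to 2) x[m] · y[(n-m) mod 3]

Computing each output sample:
(x ⊛ y)[0] = -9
(x ⊛ y)[1] = -6
(x ⊛ y)[2] = 9

x ⊛ y = [-9, -6, 9]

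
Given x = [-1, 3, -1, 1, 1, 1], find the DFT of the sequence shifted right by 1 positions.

Time shift by 1: X_shifted[k] = ω_6^(1k) · X[k]
Shifted x = [1, -1, 3, -1, 1, 1]

DFT(x[n-1]) = [4, 0, -2.0000+3.4641i, 6, -2.0000-3.4641i, 0]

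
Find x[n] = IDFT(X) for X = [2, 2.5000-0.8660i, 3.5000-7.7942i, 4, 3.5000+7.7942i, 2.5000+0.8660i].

x[n] = (1/6) Σ(k=0 to 5) X[k] · e^(2πikn/6)

Computing each x[n]:
x[0] = 3
x[1] = 2
x[2] = -2
x[3] = 0
x[4] = 2
x[5] = -3

x = [3, 2, -2, 0, 2, -3]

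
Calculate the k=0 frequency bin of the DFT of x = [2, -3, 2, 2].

X[0] = Σ(n=0 to 3) x[n] · ω_4^0 = Σ x[n]
= (2) + (-3) + (2) + (2)

X[0] = 3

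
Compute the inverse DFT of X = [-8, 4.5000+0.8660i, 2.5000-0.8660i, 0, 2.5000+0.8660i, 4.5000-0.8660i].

x[n] = (1/6) Σ(k=0 to 5) X[k] · e^(2πikn/6)

Computing each x[n]:
x[0] = 1
x[1] = -1
x[2] = -3
x[3] = -2
x[4] = -2
x[5] = -1

x = [1, -1, -3, -2, -2, -1]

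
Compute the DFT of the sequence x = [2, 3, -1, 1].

X[k] = Σ(n=0 to 3) x[n] · ω_4^(nk)
where ω_4 = e^(-2πi/4)

Computing each X[k]:
X[0] = 5
X[1] = 3-2i
X[2] = -3
X[3] = 3+2i

X = [5, 3-2i, -3, 3+2i]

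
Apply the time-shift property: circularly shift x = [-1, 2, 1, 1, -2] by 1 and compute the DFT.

Time shift by 1: X_shifted[k] = ω_5^(1k) · X[k]
Shifted x = [-2, -1, 2, 1, 1]

DFT(x[n-1]) = [1, -4.4271+1.3143i, -1.0729+2.1266i, -1.0729-2.1266i, -4.4271-1.3143i]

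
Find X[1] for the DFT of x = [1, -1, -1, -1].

X[1] = Σ(n=0 to 3) x[n] · ω_4^(1n) where ω_4 = e^(-2πi/4)
= (1)·ω_4^0 + (-1)·ω_4^1 + (-1)·ω_4^2 + (-1)·ω_4^3

X[1] = 2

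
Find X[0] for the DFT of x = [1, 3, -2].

X[0] = Σ(n=0 to 2) x[n] · ω_3^0 = Σ x[n]
= (1) + (3) + (-2)

X[0] = 2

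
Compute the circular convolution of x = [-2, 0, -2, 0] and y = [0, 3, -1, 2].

(x ⊛ y)[n] = Σ(m=0 to 3) x[m] · y[(n-m) mod 4]

Computing each output sample:
(x ⊛ y)[0] = 2
(x ⊛ y)[1] = -10
(x ⊛ y)[2] = 2
(x ⊛ y)[3] = -10

x ⊛ y = [2, -10, 2, -10]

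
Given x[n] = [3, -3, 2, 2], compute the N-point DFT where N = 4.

X[k] = Σ(n=0 to 3) x[n] · ω_4^(nk)
where ω_4 = e^(-2πi/4)

Computing each X[k]:
X[0] = 4
X[1] = 1+5i
X[2] = 6
X[3] = 1-5i

X = [4, 1+5i, 6, 1-5i]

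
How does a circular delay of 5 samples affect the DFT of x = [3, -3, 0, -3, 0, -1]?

Time shift by 5: X_shifted[k] = ω_6^(5k) · X[k]
Shifted x = [-3, 0, -3, 0, -1, 3]

DFT(x[n-5]) = [-4, 0.5000+4.3301i, -2.5000+0.8660i, -10, -2.5000-0.8660i, 0.5000-4.3301i]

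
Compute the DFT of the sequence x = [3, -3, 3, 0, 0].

X[k] = Σ(n=0 to 4) x[n] · ω_5^(nk)
where ω_5 = e^(-2πi/5)

Computing each X[k]:
X[0] = 3
X[1] = -0.3541+1.0898i
X[2] = 6.3541+4.6165i
X[3] = 6.3541-4.6165i
X[4] = -0.3541-1.0898i

X = [3, -0.3541+1.0898i, 6.3541+4.6165i, 6.3541-4.6165i, -0.3541-1.0898i]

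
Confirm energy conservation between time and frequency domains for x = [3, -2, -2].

Time domain:
Σ|x[n]|² = |3|² + |-2|² + |-2|² = 17.0000

Frequency domain:
(1/3)Σ|X[k]|² = (1/3)(|-1|² + |5|² + |5|²) = (1/3)·51.0000 = 17.0000

Both sides agree, confirming Parseval's theorem.

Σ|x[n]|² = (1/N)Σ|X[k]|² = 17.0000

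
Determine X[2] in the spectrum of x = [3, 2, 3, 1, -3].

X[2] = Σ(n=0 to 4) x[n] · ω_5^(2n) where ω_5 = e^(-2πi/5)
= (3)·ω_5^0 + (2)·ω_5^2 + (3)·ω_5^4 + (1)·ω_5^6 + (-3)·ω_5^8

X[2] = 5.0451-1.0368i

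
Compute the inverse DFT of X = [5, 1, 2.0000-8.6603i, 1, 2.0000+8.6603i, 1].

x[n] = (1/6) Σ(k=0 to 5) X[k] · e^(2πikn/6)

Computing each x[n]:
x[0] = 2
x[1] = 3
x[2] = -2
x[3] = 1
x[4] = 3
x[5] = -2

x = [2, 3, -2, 1, 3, -2]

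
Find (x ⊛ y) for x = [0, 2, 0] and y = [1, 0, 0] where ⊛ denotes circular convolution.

(x ⊛ y)[n] = Σ(m=0 to 2) x[m] · y[(n-m) mod 3]

Computing each output sample:
(x ⊛ y)[0] = 0
(x ⊛ y)[1] = 2
(x ⊛ y)[2] = 0

x ⊛ y = [0, 2, 0]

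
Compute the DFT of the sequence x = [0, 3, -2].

X[k] = Σ(n=0 to 2) x[n] · ω_3^(nk)
where ω_3 = e^(-2πi/3)

Computing each X[k]:
X[0] = 1
X[1] = -0.5000-4.3301i
X[2] = -0.5000+4.3301i

X = [1, -0.5000-4.3301i, -0.5000+4.3301i]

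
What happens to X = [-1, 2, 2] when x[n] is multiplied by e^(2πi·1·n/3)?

Modulation property: DFT(ω_3^(-1n)·x[n]) = X[(k-1) mod 3], so circularly shift X by 1 positions.

X[k-1] = [2, -1, 2]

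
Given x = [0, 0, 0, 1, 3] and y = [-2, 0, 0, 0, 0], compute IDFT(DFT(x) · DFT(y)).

(x ⊛ y)[n] = Σ(m=0 to 4) x[m] · y[(n-m) mod 5]

Computing each output sample:
(x ⊛ y)[0] = 0
(x ⊛ y)[1] = 0
(x ⊛ y)[2] = 0
(x ⊛ y)[3] = -2
(x ⊛ y)[4] = -6

x ⊛ y = [0, 0, 0, -2, -6]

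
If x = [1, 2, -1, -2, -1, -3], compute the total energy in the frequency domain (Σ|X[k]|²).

Parseval: Σ|x[n]|² = (1/N)Σ|X[k]|², so Σ|X[k]|² = N·Σ|x[n]|² = 6·20.0000

Σ|X[k]|² = N·Σ|x[n]|² = 6·20.0000 = 120.0000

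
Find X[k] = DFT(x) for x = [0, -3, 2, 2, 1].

X[k] = Σ(n=0 to 4) x[n] · ω_5^(nk)
where ω_5 = e^(-2πi/5)

Computing each X[k]:
X[0] = 2
X[1] = -3.8541+3.8042i
X[2] = 2.8541+2.3511i
X[3] = 2.8541-2.3511i
X[4] = -3.8541-3.8042i

X = [2, -3.8541+3.8042i, 2.8541+2.3511i, 2.8541-2.3511i, -3.8541-3.8042i]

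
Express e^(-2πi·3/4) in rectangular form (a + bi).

ω_4^3 = e^(-2πi·3/4)
= cos(-2π·3/4) + i·sin(-2π·3/4)
= cos(-6π/4) + i·sin(-6π/4)

ω_4^3 = cos(-6π/4) + i·sin(-6π/4) = 1i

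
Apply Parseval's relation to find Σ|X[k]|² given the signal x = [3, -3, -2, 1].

Parseval: Σ|x[n]|² = (1/N)Σ|X[k]|², so Σ|X[k]|² = N·Σ|x[n]|² = 4·23.0000

Σ|X[k]|² = N·Σ|x[n]|² = 4·23.0000 = 92.0000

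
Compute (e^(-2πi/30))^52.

Since ω_30^30 = 1, powers reduce modulo 30.
52 mod 30 = 22
So ω_30^52 = ω_30^22 = e^(-2πi·22/30)

ω_30^52 = ω_30^22 = -0.1045+0.9945i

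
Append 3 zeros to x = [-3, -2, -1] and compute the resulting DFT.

Original 3-point DFT: [-6, -1.5000+0.8660i, -1.5000-0.8660i]
Zero-padded 6-point DFT provides frequency interpolation.

DFT_6([x, 0, ...]) = [-6, -3.5000+2.5981i, -1.5000+0.8660i, -2, -1.5000-0.8660i, -3.5000-2.5981i]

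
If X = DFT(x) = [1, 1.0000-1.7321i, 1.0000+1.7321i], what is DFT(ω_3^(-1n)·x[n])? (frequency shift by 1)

Modulation property: DFT(ω_3^(-1n)·x[n]) = X[(k-1) mod 3], so circularly shift X by 1 positions.

X[k-1] = [1.0000+1.7321i, 1, 1.0000-1.7321i]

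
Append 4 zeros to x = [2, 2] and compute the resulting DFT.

Original 2-point DFT: [4, 0]
Zero-padded 6-point DFT provides frequency interpolation.

DFT_6([x, 0, ...]) = [4, 3.0000-1.7321i, 1.0000-1.7321i, 0, 1.0000+1.7321i, 3.0000+1.7321i]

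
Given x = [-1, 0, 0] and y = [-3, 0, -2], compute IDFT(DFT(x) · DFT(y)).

(x ⊛ y)[n] = Σ(m=0 to 2) x[m] · y[(n-m) mod 3]

Computing each output sample:
(x ⊛ y)[0] = 3
(x ⊛ y)[1] = 0
(x ⊛ y)[2] = 2

x ⊛ y = [3, 0, 2]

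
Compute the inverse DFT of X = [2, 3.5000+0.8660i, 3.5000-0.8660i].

x[n] = (1/3) Σ(k=0 to 2) X[k] · e^(2πikn/3)

Computing each x[n]:
x[0] = 3
x[1] = -1
x[2] = 0

x = [3, -1, 0]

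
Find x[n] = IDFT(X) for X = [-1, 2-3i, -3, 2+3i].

x[n] = (1/4) Σ(k=0 to 3) X[k] · e^(2πikn/4)

Computing each x[n]:
x[0] = 0
x[1] = 2
x[2] = -2
x[3] = -1

x = [0, 2, -2, -1]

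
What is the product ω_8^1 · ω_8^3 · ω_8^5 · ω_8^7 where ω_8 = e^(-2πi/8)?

The primitive 8th roots of unity are ω_8^k for k coprime to 8: k ∈ {1, 3, 5, 7}
Their product equals the constant term of the cyclotomic polynomial Φ_8(x) up to sign.
For n ≥ 3, the product of all primitive nth roots of unity is 1. (For n=1 it is 1; for n=2 it is -1.)

1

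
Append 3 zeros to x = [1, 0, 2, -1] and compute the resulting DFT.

Original 4-point DFT: [2, -1-1i, 4, -1+1i]
Zero-padded 7-point DFT provides frequency interpolation.

DFT_7([x, 0, ...]) = [2, 1.4559-1.5160i, -1.4254+0.0859i, 2.4695+2.5386i, 2.4695-2.5386i, -1.4254-0.0859i, 1.4559+1.5160i]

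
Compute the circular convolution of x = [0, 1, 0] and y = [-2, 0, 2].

(x ⊛ y)[n] = Σ(m=0 to 2) x[m] · y[(n-m) mod 3]

Computing each output sample:
(x ⊛ y)[0] = 2
(x ⊛ y)[1] = -2
(x ⊛ y)[2] = 0

x ⊛ y = [2, -2, 0]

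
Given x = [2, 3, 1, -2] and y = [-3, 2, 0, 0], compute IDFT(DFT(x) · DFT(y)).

(x ⊛ y)[n] = Σ(m=0 to 3) x[m] · y[(n-m) mod 4]

Computing each output sample:
(x ⊛ y)[0] = -10
(x ⊛ y)[1] = -5
(x ⊛ y)[2] = 3
(x ⊛ y)[3] = 8

x ⊛ y = [-10, -5, 3, 8]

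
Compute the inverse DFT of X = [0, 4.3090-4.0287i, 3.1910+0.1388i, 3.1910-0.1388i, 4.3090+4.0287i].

x[n] = (1/5) Σ(k=0 to 4) X[k] · e^(2πikn/5)

Computing each x[n]:
x[0] = 3
x[1] = 1
x[2] = 0
x[3] = -2
x[4] = -2

x = [3, 1, 0, -2, -2]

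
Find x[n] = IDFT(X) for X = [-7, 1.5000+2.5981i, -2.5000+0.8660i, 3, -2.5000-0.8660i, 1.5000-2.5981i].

x[n] = (1/6) Σ(k=0 to 5) X[k] · e^(2πikn/6)

Computing each x[n]:
x[0] = -1
x[1] = -2
x[2] = -1
x[3] = -3
x[4] = 0
x[5] = 0

x = [-1, -2, -1, -3, 0, 0]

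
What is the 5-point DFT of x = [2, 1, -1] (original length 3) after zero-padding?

Original 3-point DFT: [2, 2.0000-1.7321i, 2.0000+1.7321i]
Zero-padded 5-point DFT provides frequency interpolation.

DFT_5([x, 0, ...]) = [2, 3.1180-0.3633i, 0.8820-1.5388i, 0.8820+1.5388i, 3.1180+0.3633i]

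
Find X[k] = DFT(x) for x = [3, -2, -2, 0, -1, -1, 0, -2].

X[k] = Σ(n=0 to 7) x[n] · ω_8^(nk)
where ω_8 = e^(-2πi/8)

Computing each X[k]:
X[0] = -5
X[1] = 1.8787+1.2929i
X[2] = 4+1i
X[3] = 6.1213-2.7071i
X[4] = 5
X[5] = 6.1213+2.7071i
X[6] = 4-1i
X[7] = 1.8787-1.2929i

X = [-5, 1.8787+1.2929i, 4+1i, 6.1213-2.7071i, 5, 6.1213+2.7071i, 4-1i, 1.8787-1.2929i]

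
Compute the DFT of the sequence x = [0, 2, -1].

X[k] = Σ(n=0 to 2) x[n] · ω_3^(nk)
where ω_3 = e^(-2πi/3)

Computing each X[k]:
X[0] = 1
X[1] = -0.5000-2.5981i
X[2] = -0.5000+2.5981i

X = [1, -0.5000-2.5981i, -0.5000+2.5981i]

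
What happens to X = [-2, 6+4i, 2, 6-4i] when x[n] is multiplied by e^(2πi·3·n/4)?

Modulation property: DFT(ω_4^(-3n)·x[n]) = X[(k-3) mod 4], so circularly shift X by 3 positions.

X[k-3] = [6+4i, 2, 6-4i, -2]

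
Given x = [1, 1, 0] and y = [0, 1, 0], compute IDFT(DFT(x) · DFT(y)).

(x ⊛ y)[n] = Σ(m=0 to 2) x[m] · y[(n-m) mod 3]

Computing each output sample:
(x ⊛ y)[0] = 0
(x ⊛ y)[1] = 1
(x ⊛ y)[2] = 1

x ⊛ y = [0, 1, 1]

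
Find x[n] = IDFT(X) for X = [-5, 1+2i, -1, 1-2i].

x[n] = (1/4) Σ(k=0 to 3) X[k] · e^(2πikn/4)

Computing each x[n]:
x[0] = -1
x[1] = -2
x[2] = -2
x[3] = 0

x = [-1, -2, -2, 0]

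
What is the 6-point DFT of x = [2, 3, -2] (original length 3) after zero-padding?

Original 3-point DFT: [3, 1.5000-4.3301i, 1.5000+4.3301i]
Zero-padded 6-point DFT provides frequency interpolation.

DFT_6([x, 0, ...]) = [3, 4.5000-0.8660i, 1.5000-4.3301i, -3, 1.5000+4.3301i, 4.5000+0.8660i]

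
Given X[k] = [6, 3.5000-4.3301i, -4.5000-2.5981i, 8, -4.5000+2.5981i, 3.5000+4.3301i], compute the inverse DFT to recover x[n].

x[n] = (1/6) Σ(k=0 to 5) X[k] · e^(2πikn/6)

Computing each x[n]:
x[0] = 2
x[1] = 3
x[2] = 3
x[3] = -3
x[4] = 2
x[5] = -1

x = [2, 3, 3, -3, 2, -1]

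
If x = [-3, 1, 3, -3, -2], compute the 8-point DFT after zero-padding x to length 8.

Original 5-point DFT: [-4, -3.3090-6.3799i, -2.1910+3.9430i, -2.1910-3.9430i, -3.3090+6.3799i]
Zero-padded 8-point DFT provides frequency interpolation.

DFT_8([x, 0, ...]) = [-4, 1.8284-1.5858i, -8-4i, -3.8284+4.4142i, 0, -3.8284-4.4142i, -8+4i, 1.8284+1.5858i]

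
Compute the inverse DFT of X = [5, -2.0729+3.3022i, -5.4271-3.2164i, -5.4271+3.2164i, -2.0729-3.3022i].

x[n] = (1/5) Σ(k=0 to 4) X[k] · e^(2πikn/5)

Computing each x[n]:
x[0] = -2
x[1] = 2
x[2] = -1
x[3] = 3
x[4] = 3

x = [-2, 2, -1, 3, 3]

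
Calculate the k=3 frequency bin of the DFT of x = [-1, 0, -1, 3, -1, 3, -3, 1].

X[3] = Σ(n=0 to 7) x[n] · ω_8^(3n) where ω_8 = e^(-2πi/8)
= (-1)·ω_8^0 + (0)·ω_8^3 + (-1)·ω_8^6 + (3)·ω_8^9 + (-1)·ω_8^12 + (3)·ω_8^15 + (-3)·ω_8^18 + (1)·ω_8^21

X[3] = 3.5355+2.7071i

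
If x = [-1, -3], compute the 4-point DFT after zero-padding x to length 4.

Original 2-point DFT: [-4, 2]
Zero-padded 4-point DFT provides frequency interpolation.

DFT_4([x, 0, ...]) = [-4, -1+3i, 2, -1-3i]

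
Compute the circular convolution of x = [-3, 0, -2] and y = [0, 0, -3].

(x ⊛ y)[n] = Σ(m=0 to 2) x[m] · y[(n-m) mod 3]

Computing each output sample:
(x ⊛ y)[0] = 0
(x ⊛ y)[1] = 6
(x ⊛ y)[2] = 9

x ⊛ y = [0, 6, 9]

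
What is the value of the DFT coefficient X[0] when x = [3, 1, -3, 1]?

X[0] = Σ(n=0 to 3) x[n] · ω_4^0 = Σ x[n]
= (3) + (1) + (-3) + (1)

X[0] = 2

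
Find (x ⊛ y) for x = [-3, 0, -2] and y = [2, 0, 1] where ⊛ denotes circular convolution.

(x ⊛ y)[n] = Σ(m=0 to 2) x[m] · y[(n-m) mod 3]

Computing each output sample:
(x ⊛ y)[0] = -6
(x ⊛ y)[1] = -2
(x ⊛ y)[2] = -7

x ⊛ y = [-6, -2, -7]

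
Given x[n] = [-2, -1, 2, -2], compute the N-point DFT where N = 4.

X[k] = Σ(n=0 to 3) x[n] · ω_4^(nk)
where ω_4 = e^(-2πi/4)

Computing each X[k]:
X[0] = -3
X[1] = -4-1i
X[2] = 3
X[3] = -4+1i

X = [-3, -4-1i, 3, -4+1i]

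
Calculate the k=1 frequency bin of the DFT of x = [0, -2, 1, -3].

X[1] = Σ(n=0 to 3) x[n] · ω_4^(1n) where ω_4 = e^(-2πi/4)
= (0)·ω_4^0 + (-2)·ω_4^1 + (1)·ω_4^2 + (-3)·ω_4^3

X[1] = -1-1i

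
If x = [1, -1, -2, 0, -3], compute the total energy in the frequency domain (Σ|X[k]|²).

Parseval: Σ|x[n]|² = (1/N)Σ|X[k]|², so Σ|X[k]|² = N·Σ|x[n]|² = 5·15.0000

Σ|X[k]|² = N·Σ|x[n]|² = 5·15.0000 = 75.0000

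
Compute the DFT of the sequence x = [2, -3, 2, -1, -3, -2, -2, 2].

X[k] = Σ(n=0 to 7) x[n] · ω_8^(nk)
where ω_8 = e^(-2πi/8)

Computing each X[k]:
X[0] = -5
X[1] = 6.4142-1.1716i
X[2] = -1+6i
X[3] = 3.5858+6.8284i
X[4] = 3
X[5] = 3.5858-6.8284i
X[6] = -1-6i
X[7] = 6.4142+1.1716i

X = [-5, 6.4142-1.1716i, -1+6i, 3.5858+6.8284i, 3, 3.5858-6.8284i, -1-6i, 6.4142+1.1716i]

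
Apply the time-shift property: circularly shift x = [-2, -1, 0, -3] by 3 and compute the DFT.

Time shift by 3: X_shifted[k] = ω_4^(3k) · X[k]
Shifted x = [-1, 0, -3, -2]

DFT(x[n-3]) = [-6, 2-2i, -2, 2+2i]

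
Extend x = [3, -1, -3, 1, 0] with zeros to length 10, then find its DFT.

Original 5-point DFT: [0, 4.3090+3.3022i, 3.1910-3.2164i, 3.1910+3.2164i, 4.3090-3.3022i]
Zero-padded 10-point DFT provides frequency interpolation.

DFT_10([x, 0, ...]) = [0, 0.9549+2.4899i, 4.3090+3.3022i, 6.5451-0.2245i, 3.1910-3.2164i, 0, 3.1910+3.2164i, 6.5451+0.2245i, 4.3090-3.3022i, 0.9549-2.4899i]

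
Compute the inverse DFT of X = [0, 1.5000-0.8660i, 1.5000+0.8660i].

x[n] = (1/3) Σ(k=0 to 2) X[k] · e^(2πikn/3)

Computing each x[n]:
x[0] = 1
x[1] = 0
x[2] = -1

x = [1, 0, -1]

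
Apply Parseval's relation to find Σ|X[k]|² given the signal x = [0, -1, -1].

Parseval: Σ|x[n]|² = (1/N)Σ|X[k]|², so Σ|X[k]|² = N·Σ|x[n]|² = 3·2.0000

Σ|X[k]|² = N·Σ|x[n]|² = 3·2.0000 = 6.0000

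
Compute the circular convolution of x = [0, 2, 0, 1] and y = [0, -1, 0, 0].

(x ⊛ y)[n] = Σ(m=0 to 3) x[m] · y[(n-m) mod 4]

Computing each output sample:
(x ⊛ y)[0] = -1
(x ⊛ y)[1] = 0
(x ⊛ y)[2] = -2
(x ⊛ y)[3] = 0

x ⊛ y = [-1, 0, -2, 0]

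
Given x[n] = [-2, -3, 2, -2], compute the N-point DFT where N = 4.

X[k] = Σ(n=0 to 3) x[n] · ω_4^(nk)
where ω_4 = e^(-2πi/4)

Computing each X[k]:
X[0] = -5
X[1] = -4+1i
X[2] = 5
X[3] = -4-1i

X = [-5, -4+1i, 5, -4-1i]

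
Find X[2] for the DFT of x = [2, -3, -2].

X[2] = Σ(n=0 to 2) x[n] · ω_3^(2n) where ω_3 = e^(-2πi/3)
= (2)·ω_3^0 + (-3)·ω_3^2 + (-2)·ω_3^4

X[2] = 4.5000-0.8660i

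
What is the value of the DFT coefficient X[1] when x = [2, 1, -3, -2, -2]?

X[1] = Σ(n=0 to 4) x[n] · ω_5^(1n) where ω_5 = e^(-2πi/5)
= (2)·ω_5^0 + (1)·ω_5^1 + (-3)·ω_5^2 + (-2)·ω_5^3 + (-2)·ω_5^4

X[1] = 5.7361-2.2654i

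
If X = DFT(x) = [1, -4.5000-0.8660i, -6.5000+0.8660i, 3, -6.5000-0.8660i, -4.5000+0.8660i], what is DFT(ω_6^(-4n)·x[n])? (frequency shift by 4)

Modulation property: DFT(ω_6^(-4n)·x[n]) = X[(k-4) mod 6], so circularly shift X by 4 positions.

X[k-4] = [-6.5000+0.8660i, 3, -6.5000-0.8660i, -4.5000+0.8660i, 1, -4.5000-0.8660i]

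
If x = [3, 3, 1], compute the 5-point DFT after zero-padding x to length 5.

Original 3-point DFT: [7, 1.0000-1.7321i, 1.0000+1.7321i]
Zero-padded 5-point DFT provides frequency interpolation.

DFT_5([x, 0, ...]) = [7, 3.1180-3.4410i, 0.8820-0.8123i, 0.8820+0.8123i, 3.1180+3.4410i]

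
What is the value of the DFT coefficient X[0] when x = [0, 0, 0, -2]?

X[0] = Σ(n=0 to 3) x[n] · ω_4^0 = Σ x[n]
= (0) + (0) + (0) + (-2)

X[0] = -2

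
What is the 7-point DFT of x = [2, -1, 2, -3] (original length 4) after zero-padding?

Original 4-point DFT: [0, -2i, 8, 2i]
Zero-padded 7-point DFT provides frequency interpolation.

DFT_7([x, 0, ...]) = [0, 3.6344+0.1336i, -1.4499-0.5028i, 4.8155+4.9223i, 4.8155-4.9223i, -1.4499+0.5028i, 3.6344-0.1336i]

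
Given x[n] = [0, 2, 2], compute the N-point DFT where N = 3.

X[k] = Σ(n=0 to 2) x[n] · ω_3^(nk)
where ω_3 = e^(-2πi/3)

Computing each X[k]:
X[0] = 4
X[1] = -2
X[2] = -2

X = [4, -2, -2]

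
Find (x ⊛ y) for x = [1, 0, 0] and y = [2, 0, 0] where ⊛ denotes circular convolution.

(x ⊛ y)[n] = Σ(m=0 to 2) x[m] · y[(n-m) mod 3]

Computing each output sample:
(x ⊛ y)[0] = 2
(x ⊛ y)[1] = 0
(x ⊛ y)[2] = 0

x ⊛ y = [2, 0, 0]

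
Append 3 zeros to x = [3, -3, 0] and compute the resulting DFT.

Original 3-point DFT: [0, 4.5000+2.5981i, 4.5000-2.5981i]
Zero-padded 6-point DFT provides frequency interpolation.

DFT_6([x, 0, ...]) = [0, 1.5000+2.5981i, 4.5000+2.5981i, 6, 4.5000-2.5981i, 1.5000-2.5981i]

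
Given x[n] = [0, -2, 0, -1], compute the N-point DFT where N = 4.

X[k] = Σ(n=0 to 3) x[n] · ω_4^(nk)
where ω_4 = e^(-2πi/4)

Computing each X[k]:
X[0] = -3
X[1] = 1i
X[2] = 3
X[3] = -1i

X = [-3, 1i, 3, -1i]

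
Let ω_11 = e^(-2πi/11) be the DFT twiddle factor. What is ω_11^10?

ω_11^10 = e^(-2πi·10/11)
= cos(-2π·10/11) + i·sin(-2π·10/11)
= cos(-20π/11) + i·sin(-20π/11)

ω_11^10 = cos(-20π/11) + i·sin(-20π/11) = 0.8413+0.5406i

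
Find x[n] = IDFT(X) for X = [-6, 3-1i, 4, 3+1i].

x[n] = (1/4) Σ(k=0 to 3) X[k] · e^(2πikn/4)

Computing each x[n]:
x[0] = 1
x[1] = -2
x[2] = -2
x[3] = -3

x = [1, -2, -2, -3]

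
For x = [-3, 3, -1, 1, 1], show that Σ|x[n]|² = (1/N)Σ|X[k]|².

Time domain:
Σ|x[n]|² = |-3|² + |3|² + |-1|² + |1|² + |1|² = 21.0000

Frequency domain:
(1/5)Σ|X[k]|² = (1/5)(|1|² + |-1.7639-0.7265i|² + |-6.2361-3.0777i|² + |-6.2361+3.0777i|² + |-1.7639+0.7265i|²) = (1/5)·105.0000 = 21.0000

Both sides agree, confirming Parseval's theorem.

Σ|x[n]|² = (1/N)Σ|X[k]|² = 21.0000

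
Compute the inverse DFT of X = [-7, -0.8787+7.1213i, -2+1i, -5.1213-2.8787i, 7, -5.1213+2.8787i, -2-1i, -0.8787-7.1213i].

x[n] = (1/8) Σ(k=0 to 7) X[k] · e^(2πikn/8)

Computing each x[n]:
x[0] = -2
x[1] = -2
x[2] = -2
x[3] = -3
x[4] = 1
x[5] = -2
x[6] = 3
x[7] = 0

x = [-2, -2, -2, -3, 1, -2, 3, 0]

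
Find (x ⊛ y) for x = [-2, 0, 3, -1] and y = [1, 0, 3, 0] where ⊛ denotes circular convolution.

(x ⊛ y)[n] = Σ(m=0 to 3) x[m] · y[(n-m) mod 4]

Computing each output sample:
(x ⊛ y)[0] = 7
(x ⊛ y)[1] = -3
(x ⊛ y)[2] = -3
(x ⊛ y)[3] = -1

x ⊛ y = [7, -3, -3, -1]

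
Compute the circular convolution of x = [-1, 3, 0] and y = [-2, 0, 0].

(x ⊛ y)[n] = Σ(m=0 to 2) x[m] · y[(n-m) mod 3]

Computing each output sample:
(x ⊛ y)[0] = 2
(x ⊛ y)[1] = -6
(x ⊛ y)[2] = 0

x ⊛ y = [2, -6, 0]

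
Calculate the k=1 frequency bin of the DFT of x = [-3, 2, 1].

X[1] = Σ(n=0 to 2) x[n] · ω_3^(1n) where ω_3 = e^(-2πi/3)
= (-3)·ω_3^0 + (2)·ω_3^1 + (1)·ω_3^2

X[1] = -4.5000-0.8660i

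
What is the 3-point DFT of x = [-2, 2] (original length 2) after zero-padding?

Original 2-point DFT: [0, -4]
Zero-padded 3-point DFT provides frequency interpolation.

DFT_3([x, 0, ...]) = [0, -3.0000-1.7321i, -3.0000+1.7321i]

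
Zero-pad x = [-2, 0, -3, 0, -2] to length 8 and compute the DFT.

Original 5-point DFT: [-7, -0.1910-0.1388i, -1.3090-4.0287i, -1.3090+4.0287i, -0.1910+0.1388i]
Zero-padded 8-point DFT provides frequency interpolation.

DFT_8([x, 0, ...]) = [-7, 3i, -1, -3i, -7, 3i, -1, -3i]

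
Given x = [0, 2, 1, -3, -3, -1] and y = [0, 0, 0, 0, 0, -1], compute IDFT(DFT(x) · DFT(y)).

(x ⊛ y)[n] = Σ(m=0 to 5) x[m] · y[(n-m) mod 6]

Computing each output sample:
(x ⊛ y)[0] = -2
(x ⊛ y)[1] = -1
(x ⊛ y)[2] = 3
(x ⊛ y)[3] = 3
(x ⊛ y)[4] = 1
(x ⊛ y)[5] = 0

x ⊛ y = [-2, -1, 3, 3, 1, 0]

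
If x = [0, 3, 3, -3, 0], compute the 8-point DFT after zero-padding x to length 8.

Original 5-point DFT: [3, 0.9271-6.3799i, -2.4271+3.9430i, -2.4271-3.9430i, 0.9271+6.3799i]
Zero-padded 8-point DFT provides frequency interpolation.

DFT_8([x, 0, ...]) = [3, 4.2426-3.0000i, -3-6i, -4.2426+3.0000i, 3, -4.2426-3.0000i, -3+6i, 4.2426+3.0000i]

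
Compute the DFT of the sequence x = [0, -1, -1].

X[k] = Σ(n=0 to 2) x[n] · ω_3^(nk)
where ω_3 = e^(-2πi/3)

Computing each X[k]:
X[0] = -2
X[1] = 1
X[2] = 1

X = [-2, 1, 1]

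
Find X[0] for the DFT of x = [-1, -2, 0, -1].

X[0] = Σ(n=0 to 3) x[n] · ω_4^0 = Σ x[n]
= (-1) + (-2) + (0) + (-1)

X[0] = -4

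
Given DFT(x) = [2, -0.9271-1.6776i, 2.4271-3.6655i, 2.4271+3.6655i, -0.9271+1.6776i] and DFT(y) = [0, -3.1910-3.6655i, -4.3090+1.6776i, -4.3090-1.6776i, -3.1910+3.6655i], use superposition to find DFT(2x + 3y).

By linearity: DFT(2x + 3y) = 2·DFT(x) + 3·DFT(y)
= 2·[2, -0.9271-1.6776i, 2.4271-3.6655i, 2.4271+3.6655i, -0.9271+1.6776i] + 3·[0, -3.1910-3.6655i, -4.3090+1.6776i, -4.3090-1.6776i, -3.1910+3.6655i]

Computing element-wise:
Z[0] = 2·(2) + 3·(0) = 4
Z[1] = 2·(-0.9271-1.6776i) + 3·(-3.1910-3.6655i) = -11.4272-14.3517i
Z[2] = 2·(2.4271-3.6655i) + 3·(-4.3090+1.6776i) = -8.0728-2.2982i
Z[3] = 2·(2.4271+3.6655i) + 3·(-4.3090-1.6776i) = -8.0728+2.2982i
Z[4] = 2·(-0.9271+1.6776i) + 3·(-3.1910+3.6655i) = -11.4272+14.3517i

DFT(2x + 3y) = 2·X + 3·Y = [4, -11.4272-14.3517i, -8.0728-2.2982i, -8.0728+2.2982i, -11.4272+14.3517i]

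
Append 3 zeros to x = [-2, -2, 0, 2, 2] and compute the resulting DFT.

Original 5-point DFT: [0, -3.6180+4.9798i, -1.3820+0.4490i, -1.3820-0.4490i, -3.6180-4.9798i]
Zero-padded 8-point DFT provides frequency interpolation.

DFT_8([x, 0, ...]) = [0, -6.8284, 4i, -1.1716, 0, -1.1716, -4i, -6.8284]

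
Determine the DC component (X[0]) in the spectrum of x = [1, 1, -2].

X[0] = Σ(n=0 to 2) x[n] · ω_3^0 = Σ x[n]
= (1) + (1) + (-2)

X[0] = 0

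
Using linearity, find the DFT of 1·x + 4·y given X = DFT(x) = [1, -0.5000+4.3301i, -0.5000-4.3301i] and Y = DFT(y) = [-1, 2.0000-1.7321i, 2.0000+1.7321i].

By linearity: DFT(1x + 4y) = 1·DFT(x) + 4·DFT(y)
= 1·[1, -0.5000+4.3301i, -0.5000-4.3301i] + 4·[-1, 2.0000-1.7321i, 2.0000+1.7321i]

Computing element-wise:
Z[0] = 1·(1) + 4·(-1) = -3
Z[1] = 1·(-0.5000+4.3301i) + 4·(2.0000-1.7321i) = 7.5000-2.5983i
Z[2] = 1·(-0.5000-4.3301i) + 4·(2.0000+1.7321i) = 7.5000+2.5983i

DFT(1x + 4y) = 1·X + 4·Y = [-3, 7.5000-2.5983i, 7.5000+2.5983i]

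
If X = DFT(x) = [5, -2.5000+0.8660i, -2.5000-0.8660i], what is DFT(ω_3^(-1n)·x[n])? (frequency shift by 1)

Modulation property: DFT(ω_3^(-1n)·x[n]) = X[(k-1) mod 3], so circularly shift X by 1 positions.

X[k-1] = [-2.5000-0.8660i, 5, -2.5000+0.8660i]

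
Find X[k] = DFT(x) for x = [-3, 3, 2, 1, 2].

X[k] = Σ(n=0 to 4) x[n] · ω_5^(nk)
where ω_5 = e^(-2πi/5)

Computing each X[k]:
X[0] = 5
X[1] = -3.8820-1.5388i
X[2] = -6.1180+0.3633i
X[3] = -6.1180-0.3633i
X[4] = -3.8820+1.5388i

X = [5, -3.8820-1.5388i, -6.1180+0.3633i, -6.1180-0.3633i, -3.8820+1.5388i]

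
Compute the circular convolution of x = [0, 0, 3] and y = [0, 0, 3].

(x ⊛ y)[n] = Σ(m=0 to 2) x[m] · y[(n-m) mod 3]

Computing each output sample:
(x ⊛ y)[0] = 0
(x ⊛ y)[1] = 9
(x ⊛ y)[2] = 0

x ⊛ y = [0, 9, 0]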